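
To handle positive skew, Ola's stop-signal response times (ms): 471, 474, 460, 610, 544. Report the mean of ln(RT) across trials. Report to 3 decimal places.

ln(RT): 6.1549, 6.1612, 6.1312, 6.4135, 6.2989
Σ ln(RT) = 31.1597
Mean = 31.1597/5 = 6.23194

6.232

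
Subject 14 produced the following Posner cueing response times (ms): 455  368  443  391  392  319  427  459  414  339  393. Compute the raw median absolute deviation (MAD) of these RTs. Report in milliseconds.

Sorted: 319, 339, 368, 391, 392, 393, 414, 427, 443, 455, 459 → median = 393
|x − 393|: 62, 25, 50, 2, 1, 74, 34, 66, 21, 54, 0
Sorted deviations: 0, 1, 2, 21, 25, 34, 50, 54, 62, 66, 74 → MAD = 34

34 ms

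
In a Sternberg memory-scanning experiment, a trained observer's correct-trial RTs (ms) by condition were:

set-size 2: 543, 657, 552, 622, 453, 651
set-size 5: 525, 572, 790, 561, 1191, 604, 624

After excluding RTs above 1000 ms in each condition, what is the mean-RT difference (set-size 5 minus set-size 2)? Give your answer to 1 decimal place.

set-size 5: exclude 1191
M(set-size 2) = 3478/6 = 579.667
M(set-size 5) = 3676/6 = 612.667
Difference = 612.667 − 579.667 = 33.000 ms

33.0 ms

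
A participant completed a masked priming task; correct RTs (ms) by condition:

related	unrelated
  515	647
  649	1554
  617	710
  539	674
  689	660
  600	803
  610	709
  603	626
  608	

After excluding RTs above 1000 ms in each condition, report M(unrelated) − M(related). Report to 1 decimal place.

unrelated: exclude 1554
M(related) = 5430/9 = 603.333
M(unrelated) = 4829/7 = 689.857
Difference = 689.857 − 603.333 = 86.524 ms

86.5 ms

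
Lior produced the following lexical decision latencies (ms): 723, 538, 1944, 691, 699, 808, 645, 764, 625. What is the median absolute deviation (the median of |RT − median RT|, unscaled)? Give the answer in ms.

Sorted: 538, 625, 645, 691, 699, 723, 764, 808, 1944 → median = 699
|x − 699|: 24, 161, 1245, 8, 0, 109, 54, 65, 74
Sorted deviations: 0, 8, 24, 54, 65, 74, 109, 161, 1245 → MAD = 65

65 ms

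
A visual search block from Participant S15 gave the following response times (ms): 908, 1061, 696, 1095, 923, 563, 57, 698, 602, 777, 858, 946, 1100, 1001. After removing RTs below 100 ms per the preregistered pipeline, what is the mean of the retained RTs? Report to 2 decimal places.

863.69 ms

Excluded: 57
Retained (n=13): Σ = 11228
Mean = 11228/13 = 863.6923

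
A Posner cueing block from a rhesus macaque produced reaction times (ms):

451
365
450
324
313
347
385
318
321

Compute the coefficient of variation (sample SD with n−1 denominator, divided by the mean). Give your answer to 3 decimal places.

n = 9, Σ = 3274, M = 363.7778
Σ(x−M)² = 23861.556; s = √(23861.556/8) = 54.6140
CV = 54.6140 / 363.7778 = 0.15013

0.150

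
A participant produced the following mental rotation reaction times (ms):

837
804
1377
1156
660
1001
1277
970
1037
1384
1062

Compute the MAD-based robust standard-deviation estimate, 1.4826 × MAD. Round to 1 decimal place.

Sorted: 660, 804, 837, 970, 1001, 1037, 1062, 1156, 1277, 1377, 1384 → median = 1037
|x − 1037| sorted: 0, 25, 36, 67, 119, 200, 233, 240, 340, 347, 377 → MAD = 200
Robust SD ≈ 1.4826 × 200 = 296.520

296.5 ms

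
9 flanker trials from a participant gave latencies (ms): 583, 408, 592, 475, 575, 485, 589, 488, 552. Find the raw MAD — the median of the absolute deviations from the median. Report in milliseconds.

Sorted: 408, 475, 485, 488, 552, 575, 583, 589, 592 → median = 552
|x − 552|: 31, 144, 40, 77, 23, 67, 37, 64, 0
Sorted deviations: 0, 23, 31, 37, 40, 64, 67, 77, 144 → MAD = 40

40 ms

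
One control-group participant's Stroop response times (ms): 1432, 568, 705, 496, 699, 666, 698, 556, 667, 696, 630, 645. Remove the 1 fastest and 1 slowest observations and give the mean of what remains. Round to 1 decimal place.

653.0 ms

Sorted: 496, 556, 568, 630, 645, 666, 667, 696, 698, 699, 705, 1432
Drop lowest 1 (496) and highest 1 (1432)
Remaining (n=10): Σ = 6530, mean = 6530/10 = 653.000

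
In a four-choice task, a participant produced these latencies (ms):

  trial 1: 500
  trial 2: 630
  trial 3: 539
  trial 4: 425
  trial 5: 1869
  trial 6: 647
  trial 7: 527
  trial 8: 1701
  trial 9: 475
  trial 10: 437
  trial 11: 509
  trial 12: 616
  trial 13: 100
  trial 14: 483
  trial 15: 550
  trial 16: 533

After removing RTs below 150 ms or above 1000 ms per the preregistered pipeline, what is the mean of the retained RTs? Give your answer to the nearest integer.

529 ms

Excluded: 100, 1701, 1869
Retained (n=13): Σ = 6871
Mean = 6871/13 = 528.5385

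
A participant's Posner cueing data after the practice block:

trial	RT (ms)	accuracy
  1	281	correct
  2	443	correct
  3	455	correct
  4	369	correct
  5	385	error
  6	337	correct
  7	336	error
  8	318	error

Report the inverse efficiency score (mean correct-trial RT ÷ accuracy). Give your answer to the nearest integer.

Correct trials (n=5): 281, 443, 455, 369, 337
Mean correct RT = 1885/5 = 377.0000 ms
Proportion correct = 5/8
IES = 377.0000 / (5/8) = 603.200 ms

603 ms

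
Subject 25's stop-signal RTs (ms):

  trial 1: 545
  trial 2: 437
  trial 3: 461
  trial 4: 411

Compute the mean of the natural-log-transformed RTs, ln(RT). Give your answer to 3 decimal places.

ln(RT): 6.3008, 6.0799, 6.1334, 6.0186
Σ ln(RT) = 24.5327
Mean = 24.5327/4 = 6.13318

6.133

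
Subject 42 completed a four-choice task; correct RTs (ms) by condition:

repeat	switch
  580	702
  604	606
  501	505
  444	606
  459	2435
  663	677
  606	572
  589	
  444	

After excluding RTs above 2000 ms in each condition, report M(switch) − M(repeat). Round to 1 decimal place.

switch: exclude 2435
M(repeat) = 4890/9 = 543.333
M(switch) = 3668/6 = 611.333
Difference = 611.333 − 543.333 = 68.000 ms

68.0 ms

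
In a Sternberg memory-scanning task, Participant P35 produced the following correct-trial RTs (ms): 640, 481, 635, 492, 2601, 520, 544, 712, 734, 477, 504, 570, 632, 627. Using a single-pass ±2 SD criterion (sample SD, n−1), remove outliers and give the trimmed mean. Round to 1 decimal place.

582.2 ms

n = 14, ΣRT = 10169, M = 726.357
Σ(x−M)² = 3876159.21; s = √(3876159.21/13) = 546.046
Cutoffs: 726.357 ± 2·546.046 → [-365.7, 1818.4]
Outside: 2601 → excluded.
Retained (n=13): Σ = 7568, mean = 7568/13 = 582.154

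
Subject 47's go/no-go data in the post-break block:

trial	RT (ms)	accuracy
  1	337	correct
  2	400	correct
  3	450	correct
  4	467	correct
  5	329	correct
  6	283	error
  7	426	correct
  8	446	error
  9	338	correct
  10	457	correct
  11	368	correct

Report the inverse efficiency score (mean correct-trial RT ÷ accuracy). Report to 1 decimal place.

485.1 ms

Correct trials (n=9): 337, 400, 450, 467, 329, 426, 338, 457, 368
Mean correct RT = 3572/9 = 396.8889 ms
Proportion correct = 9/11
IES = 396.8889 / (9/11) = 485.086 ms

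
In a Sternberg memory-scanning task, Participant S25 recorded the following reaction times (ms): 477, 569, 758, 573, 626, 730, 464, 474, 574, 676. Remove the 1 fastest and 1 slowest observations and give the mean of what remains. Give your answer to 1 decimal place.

587.4 ms

Sorted: 464, 474, 477, 569, 573, 574, 626, 676, 730, 758
Drop lowest 1 (464) and highest 1 (758)
Remaining (n=8): Σ = 4699, mean = 4699/8 = 587.375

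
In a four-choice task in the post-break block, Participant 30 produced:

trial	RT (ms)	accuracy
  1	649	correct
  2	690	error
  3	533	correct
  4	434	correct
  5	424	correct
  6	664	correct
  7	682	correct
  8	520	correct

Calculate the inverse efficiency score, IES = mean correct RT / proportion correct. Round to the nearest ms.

638 ms

Correct trials (n=7): 649, 533, 434, 424, 664, 682, 520
Mean correct RT = 3906/7 = 558.0000 ms
Proportion correct = 7/8
IES = 558.0000 / (7/8) = 637.714 ms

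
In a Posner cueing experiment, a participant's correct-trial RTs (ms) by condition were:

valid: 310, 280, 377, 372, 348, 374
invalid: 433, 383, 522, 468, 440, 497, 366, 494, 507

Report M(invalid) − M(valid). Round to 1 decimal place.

M(valid) = 2061/6 = 343.500
M(invalid) = 4110/9 = 456.667
Difference = 456.667 − 343.500 = 113.167 ms

113.2 ms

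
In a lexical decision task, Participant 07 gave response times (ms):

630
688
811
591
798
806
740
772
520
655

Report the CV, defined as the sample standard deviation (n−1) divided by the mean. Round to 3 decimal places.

0.144

n = 10, Σ = 7011, M = 701.1000
Σ(x−M)² = 91282.900; s = √(91282.900/9) = 100.7102
CV = 100.7102 / 701.1000 = 0.14365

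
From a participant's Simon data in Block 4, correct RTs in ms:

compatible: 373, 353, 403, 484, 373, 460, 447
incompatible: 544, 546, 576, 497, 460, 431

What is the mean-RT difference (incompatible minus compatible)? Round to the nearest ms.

96 ms

M(compatible) = 2893/7 = 413.286
M(incompatible) = 3054/6 = 509.000
Difference = 509.000 − 413.286 = 95.714 ms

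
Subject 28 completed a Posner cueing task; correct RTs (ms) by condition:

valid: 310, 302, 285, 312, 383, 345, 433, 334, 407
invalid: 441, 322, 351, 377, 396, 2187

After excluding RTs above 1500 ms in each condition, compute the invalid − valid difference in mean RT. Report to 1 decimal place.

invalid: exclude 2187
M(valid) = 3111/9 = 345.667
M(invalid) = 1887/5 = 377.400
Difference = 377.400 − 345.667 = 31.733 ms

31.7 ms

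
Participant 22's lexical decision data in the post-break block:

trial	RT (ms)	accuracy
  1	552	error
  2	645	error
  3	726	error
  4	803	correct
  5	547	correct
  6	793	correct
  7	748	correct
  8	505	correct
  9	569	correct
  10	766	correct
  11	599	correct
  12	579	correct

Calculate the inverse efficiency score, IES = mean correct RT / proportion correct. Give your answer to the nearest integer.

Correct trials (n=9): 803, 547, 793, 748, 505, 569, 766, 599, 579
Mean correct RT = 5909/9 = 656.5556 ms
Proportion correct = 9/12
IES = 656.5556 / (9/12) = 875.407 ms

875 ms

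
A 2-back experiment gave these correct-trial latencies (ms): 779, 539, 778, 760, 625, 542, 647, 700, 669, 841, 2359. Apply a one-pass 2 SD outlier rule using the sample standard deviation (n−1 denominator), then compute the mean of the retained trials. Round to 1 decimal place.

688.0 ms

n = 11, ΣRT = 9239, M = 839.909
Σ(x−M)² = 2633046.91; s = √(2633046.91/10) = 513.132
Cutoffs: 839.909 ± 2·513.132 → [-186.4, 1866.2]
Outside: 2359 → excluded.
Retained (n=10): Σ = 6880, mean = 6880/10 = 688.000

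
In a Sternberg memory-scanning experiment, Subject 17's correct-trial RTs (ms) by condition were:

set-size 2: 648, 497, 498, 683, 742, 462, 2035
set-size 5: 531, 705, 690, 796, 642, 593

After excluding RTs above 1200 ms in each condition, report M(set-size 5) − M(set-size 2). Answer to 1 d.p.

set-size 2: exclude 2035
M(set-size 2) = 3530/6 = 588.333
M(set-size 5) = 3957/6 = 659.500
Difference = 659.500 − 588.333 = 71.167 ms

71.2 ms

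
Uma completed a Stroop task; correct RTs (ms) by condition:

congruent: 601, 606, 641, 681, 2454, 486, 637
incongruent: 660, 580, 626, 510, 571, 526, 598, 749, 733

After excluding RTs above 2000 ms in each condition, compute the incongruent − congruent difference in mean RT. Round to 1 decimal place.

8.3 ms

congruent: exclude 2454
M(congruent) = 3652/6 = 608.667
M(incongruent) = 5553/9 = 617.000
Difference = 617.000 − 608.667 = 8.333 ms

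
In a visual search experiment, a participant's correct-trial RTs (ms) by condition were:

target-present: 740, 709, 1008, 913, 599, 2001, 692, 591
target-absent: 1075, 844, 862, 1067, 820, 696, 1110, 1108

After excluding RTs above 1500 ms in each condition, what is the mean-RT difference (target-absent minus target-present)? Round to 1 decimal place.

197.5 ms

target-present: exclude 2001
M(target-present) = 5252/7 = 750.286
M(target-absent) = 7582/8 = 947.750
Difference = 947.750 − 750.286 = 197.464 ms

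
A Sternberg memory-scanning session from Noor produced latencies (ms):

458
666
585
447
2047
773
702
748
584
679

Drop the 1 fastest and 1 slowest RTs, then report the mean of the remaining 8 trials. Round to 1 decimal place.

Sorted: 447, 458, 584, 585, 666, 679, 702, 748, 773, 2047
Drop lowest 1 (447) and highest 1 (2047)
Remaining (n=8): Σ = 5195, mean = 5195/8 = 649.375

649.4 ms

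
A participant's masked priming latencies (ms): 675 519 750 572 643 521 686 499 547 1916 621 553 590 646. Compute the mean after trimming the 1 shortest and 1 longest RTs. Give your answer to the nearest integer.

610 ms

Sorted: 499, 519, 521, 547, 553, 572, 590, 621, 643, 646, 675, 686, 750, 1916
Drop lowest 1 (499) and highest 1 (1916)
Remaining (n=12): Σ = 7323, mean = 7323/12 = 610.250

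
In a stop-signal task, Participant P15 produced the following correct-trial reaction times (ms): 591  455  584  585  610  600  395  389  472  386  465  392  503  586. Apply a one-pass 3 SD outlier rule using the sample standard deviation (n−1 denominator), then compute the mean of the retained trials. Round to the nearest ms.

n = 14, ΣRT = 7013, M = 500.929
Σ(x−M)² = 104094.93; s = √(104094.93/13) = 89.484
Cutoffs: 500.929 ± 3·89.484 → [232.5, 769.4]
No RTs fall outside the cutoffs; all 14 retained. Mean = 7013/14 = 500.929

501 ms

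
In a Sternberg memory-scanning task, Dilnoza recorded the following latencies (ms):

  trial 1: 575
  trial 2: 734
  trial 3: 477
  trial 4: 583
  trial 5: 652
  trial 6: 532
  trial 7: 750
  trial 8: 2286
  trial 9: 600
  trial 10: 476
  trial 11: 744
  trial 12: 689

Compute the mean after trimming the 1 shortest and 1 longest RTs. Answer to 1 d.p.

633.6 ms

Sorted: 476, 477, 532, 575, 583, 600, 652, 689, 734, 744, 750, 2286
Drop lowest 1 (476) and highest 1 (2286)
Remaining (n=10): Σ = 6336, mean = 6336/10 = 633.600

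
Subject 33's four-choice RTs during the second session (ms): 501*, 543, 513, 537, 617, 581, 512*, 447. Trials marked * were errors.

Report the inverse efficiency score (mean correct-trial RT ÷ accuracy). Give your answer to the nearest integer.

720 ms

Correct trials (n=6): 543, 513, 537, 617, 581, 447
Mean correct RT = 3238/6 = 539.6667 ms
Proportion correct = 6/8
IES = 539.6667 / (6/8) = 719.556 ms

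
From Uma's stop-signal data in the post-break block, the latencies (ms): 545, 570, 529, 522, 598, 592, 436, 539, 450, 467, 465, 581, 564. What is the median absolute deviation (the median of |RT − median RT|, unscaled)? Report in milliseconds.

Sorted: 436, 450, 465, 467, 522, 529, 539, 545, 564, 570, 581, 592, 598 → median = 539
|x − 539|: 6, 31, 10, 17, 59, 53, 103, 0, 89, 72, 74, 42, 25
Sorted deviations: 0, 6, 10, 17, 25, 31, 42, 53, 59, 72, 74, 89, 103 → MAD = 42

42 ms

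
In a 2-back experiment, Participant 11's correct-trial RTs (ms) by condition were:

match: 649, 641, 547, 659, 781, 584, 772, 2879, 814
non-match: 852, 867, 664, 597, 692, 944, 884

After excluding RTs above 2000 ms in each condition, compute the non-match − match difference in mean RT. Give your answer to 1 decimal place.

104.8 ms

match: exclude 2879
M(match) = 5447/8 = 680.875
M(non-match) = 5500/7 = 785.714
Difference = 785.714 − 680.875 = 104.839 ms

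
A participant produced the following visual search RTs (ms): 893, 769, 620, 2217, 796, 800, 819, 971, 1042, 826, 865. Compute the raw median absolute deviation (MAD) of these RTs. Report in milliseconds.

Sorted: 620, 769, 796, 800, 819, 826, 865, 893, 971, 1042, 2217 → median = 826
|x − 826|: 67, 57, 206, 1391, 30, 26, 7, 145, 216, 0, 39
Sorted deviations: 0, 7, 26, 30, 39, 57, 67, 145, 206, 216, 1391 → MAD = 57

57 ms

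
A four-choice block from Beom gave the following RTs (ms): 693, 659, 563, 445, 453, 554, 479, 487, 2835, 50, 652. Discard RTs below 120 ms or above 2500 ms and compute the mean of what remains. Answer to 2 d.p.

553.89 ms

Excluded: 50, 2835
Retained (n=9): Σ = 4985
Mean = 4985/9 = 553.8889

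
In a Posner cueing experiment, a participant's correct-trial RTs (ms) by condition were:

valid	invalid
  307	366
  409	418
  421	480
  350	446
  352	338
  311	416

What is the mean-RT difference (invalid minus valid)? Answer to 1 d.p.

52.3 ms

M(valid) = 2150/6 = 358.333
M(invalid) = 2464/6 = 410.667
Difference = 410.667 − 358.333 = 52.333 ms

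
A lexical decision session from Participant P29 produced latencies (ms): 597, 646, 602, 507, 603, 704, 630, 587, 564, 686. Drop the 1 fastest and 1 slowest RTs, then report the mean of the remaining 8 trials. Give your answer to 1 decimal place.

614.4 ms

Sorted: 507, 564, 587, 597, 602, 603, 630, 646, 686, 704
Drop lowest 1 (507) and highest 1 (704)
Remaining (n=8): Σ = 4915, mean = 4915/8 = 614.375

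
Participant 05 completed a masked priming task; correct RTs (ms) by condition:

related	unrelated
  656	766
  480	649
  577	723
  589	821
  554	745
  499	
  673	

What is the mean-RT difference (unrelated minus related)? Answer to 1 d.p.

M(related) = 4028/7 = 575.429
M(unrelated) = 3704/5 = 740.800
Difference = 740.800 − 575.429 = 165.371 ms

165.4 ms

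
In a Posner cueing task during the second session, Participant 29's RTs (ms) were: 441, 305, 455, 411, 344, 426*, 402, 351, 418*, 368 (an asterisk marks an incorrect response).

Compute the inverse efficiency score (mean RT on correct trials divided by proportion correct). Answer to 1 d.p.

Correct trials (n=8): 441, 305, 455, 411, 344, 402, 351, 368
Mean correct RT = 3077/8 = 384.6250 ms
Proportion correct = 8/10
IES = 384.6250 / (8/10) = 480.781 ms

480.8 ms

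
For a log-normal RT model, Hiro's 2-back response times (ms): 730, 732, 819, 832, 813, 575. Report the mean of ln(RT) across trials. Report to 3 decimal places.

6.613

ln(RT): 6.5930, 6.5958, 6.7081, 6.7238, 6.7007, 6.3544
Σ ln(RT) = 39.6758
Mean = 39.6758/6 = 6.61264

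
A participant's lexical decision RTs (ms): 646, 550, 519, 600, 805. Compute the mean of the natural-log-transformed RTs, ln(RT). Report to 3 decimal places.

6.424

ln(RT): 6.4708, 6.3099, 6.2519, 6.3969, 6.6908
Σ ln(RT) = 32.1204
Mean = 32.1204/5 = 6.42408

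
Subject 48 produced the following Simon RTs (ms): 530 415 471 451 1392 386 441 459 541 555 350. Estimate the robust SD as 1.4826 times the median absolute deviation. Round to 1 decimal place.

105.3 ms

Sorted: 350, 386, 415, 441, 451, 459, 471, 530, 541, 555, 1392 → median = 459
|x − 459| sorted: 0, 8, 12, 18, 44, 71, 73, 82, 96, 109, 933 → MAD = 71
Robust SD ≈ 1.4826 × 71 = 105.265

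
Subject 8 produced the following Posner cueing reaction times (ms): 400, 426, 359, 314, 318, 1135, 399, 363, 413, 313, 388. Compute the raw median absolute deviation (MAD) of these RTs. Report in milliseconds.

Sorted: 313, 314, 318, 359, 363, 388, 399, 400, 413, 426, 1135 → median = 388
|x − 388|: 12, 38, 29, 74, 70, 747, 11, 25, 25, 75, 0
Sorted deviations: 0, 11, 12, 25, 25, 29, 38, 70, 74, 75, 747 → MAD = 29

29 ms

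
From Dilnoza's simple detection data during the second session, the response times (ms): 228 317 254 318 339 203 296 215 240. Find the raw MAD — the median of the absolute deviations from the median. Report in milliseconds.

Sorted: 203, 215, 228, 240, 254, 296, 317, 318, 339 → median = 254
|x − 254|: 26, 63, 0, 64, 85, 51, 42, 39, 14
Sorted deviations: 0, 14, 26, 39, 42, 51, 63, 64, 85 → MAD = 42

42 ms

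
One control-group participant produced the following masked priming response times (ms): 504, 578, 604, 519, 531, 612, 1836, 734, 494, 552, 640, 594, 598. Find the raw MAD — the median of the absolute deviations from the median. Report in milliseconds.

Sorted: 494, 504, 519, 531, 552, 578, 594, 598, 604, 612, 640, 734, 1836 → median = 594
|x − 594|: 90, 16, 10, 75, 63, 18, 1242, 140, 100, 42, 46, 0, 4
Sorted deviations: 0, 4, 10, 16, 18, 42, 46, 63, 75, 90, 100, 140, 1242 → MAD = 46

46 ms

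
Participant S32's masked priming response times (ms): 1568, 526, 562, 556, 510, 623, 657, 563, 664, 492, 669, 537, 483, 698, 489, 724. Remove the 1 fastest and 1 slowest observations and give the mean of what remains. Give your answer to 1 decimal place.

590.7 ms

Sorted: 483, 489, 492, 510, 526, 537, 556, 562, 563, 623, 657, 664, 669, 698, 724, 1568
Drop lowest 1 (483) and highest 1 (1568)
Remaining (n=14): Σ = 8270, mean = 8270/14 = 590.714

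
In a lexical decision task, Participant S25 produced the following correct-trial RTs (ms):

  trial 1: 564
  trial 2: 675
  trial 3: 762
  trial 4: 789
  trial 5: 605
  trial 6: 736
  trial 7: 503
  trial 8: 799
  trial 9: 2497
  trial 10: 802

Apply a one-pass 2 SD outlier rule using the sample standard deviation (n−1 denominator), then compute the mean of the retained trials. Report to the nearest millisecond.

n = 10, ΣRT = 8732, M = 873.200
Σ(x−M)² = 3029447.60; s = √(3029447.60/9) = 580.177
Cutoffs: 873.200 ± 2·580.177 → [-287.2, 2033.6]
Outside: 2497 → excluded.
Retained (n=9): Σ = 6235, mean = 6235/9 = 692.778

693 ms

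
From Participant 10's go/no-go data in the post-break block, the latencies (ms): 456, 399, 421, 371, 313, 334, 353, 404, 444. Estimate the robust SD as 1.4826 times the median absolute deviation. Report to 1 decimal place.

66.7 ms

Sorted: 313, 334, 353, 371, 399, 404, 421, 444, 456 → median = 399
|x − 399| sorted: 0, 5, 22, 28, 45, 46, 57, 65, 86 → MAD = 45
Robust SD ≈ 1.4826 × 45 = 66.717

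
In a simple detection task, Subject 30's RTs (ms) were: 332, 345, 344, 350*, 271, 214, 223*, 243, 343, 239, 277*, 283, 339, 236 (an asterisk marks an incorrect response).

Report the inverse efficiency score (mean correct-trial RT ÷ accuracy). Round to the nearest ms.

369 ms

Correct trials (n=11): 332, 345, 344, 271, 214, 243, 343, 239, 283, 339, 236
Mean correct RT = 3189/11 = 289.9091 ms
Proportion correct = 11/14
IES = 289.9091 / (11/14) = 368.975 ms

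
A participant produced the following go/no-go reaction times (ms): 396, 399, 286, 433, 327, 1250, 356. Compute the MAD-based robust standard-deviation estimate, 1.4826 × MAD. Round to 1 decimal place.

59.3 ms

Sorted: 286, 327, 356, 396, 399, 433, 1250 → median = 396
|x − 396| sorted: 0, 3, 37, 40, 69, 110, 854 → MAD = 40
Robust SD ≈ 1.4826 × 40 = 59.304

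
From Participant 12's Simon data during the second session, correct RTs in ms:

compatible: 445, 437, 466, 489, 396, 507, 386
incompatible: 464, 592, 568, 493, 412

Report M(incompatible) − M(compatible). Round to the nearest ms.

59 ms

M(compatible) = 3126/7 = 446.571
M(incompatible) = 2529/5 = 505.800
Difference = 505.800 − 446.571 = 59.229 ms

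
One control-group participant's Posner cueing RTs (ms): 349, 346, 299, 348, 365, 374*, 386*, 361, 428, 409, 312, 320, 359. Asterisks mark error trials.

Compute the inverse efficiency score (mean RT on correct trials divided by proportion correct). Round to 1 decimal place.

418.6 ms

Correct trials (n=11): 349, 346, 299, 348, 365, 361, 428, 409, 312, 320, 359
Mean correct RT = 3896/11 = 354.1818 ms
Proportion correct = 11/13
IES = 354.1818 / (11/13) = 418.579 ms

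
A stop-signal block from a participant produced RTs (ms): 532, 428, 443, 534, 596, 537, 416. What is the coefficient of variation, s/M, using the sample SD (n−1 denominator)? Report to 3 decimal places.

n = 7, Σ = 3486, M = 498.0000
Σ(x−M)² = 28226.000; s = √(28226.000/6) = 68.5881
CV = 68.5881 / 498.0000 = 0.13773

0.138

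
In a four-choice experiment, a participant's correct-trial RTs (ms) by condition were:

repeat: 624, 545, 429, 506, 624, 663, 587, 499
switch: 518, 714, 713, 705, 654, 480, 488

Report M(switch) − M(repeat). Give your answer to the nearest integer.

51 ms

M(repeat) = 4477/8 = 559.625
M(switch) = 4272/7 = 610.286
Difference = 610.286 − 559.625 = 50.661 ms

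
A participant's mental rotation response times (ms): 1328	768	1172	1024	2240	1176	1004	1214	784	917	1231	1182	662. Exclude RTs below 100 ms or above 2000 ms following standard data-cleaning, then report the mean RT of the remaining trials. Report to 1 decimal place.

1038.5 ms

Excluded: 2240
Retained (n=12): Σ = 12462
Mean = 12462/12 = 1038.5000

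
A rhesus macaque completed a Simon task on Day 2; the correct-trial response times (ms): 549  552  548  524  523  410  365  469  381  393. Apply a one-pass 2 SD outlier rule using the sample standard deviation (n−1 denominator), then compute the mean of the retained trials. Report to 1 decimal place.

n = 10, ΣRT = 4714, M = 471.400
Σ(x−M)² = 53230.40; s = √(53230.40/9) = 76.906
Cutoffs: 471.400 ± 2·76.906 → [317.6, 625.2]
No RTs fall outside the cutoffs; all 10 retained. Mean = 4714/10 = 471.400

471.4 ms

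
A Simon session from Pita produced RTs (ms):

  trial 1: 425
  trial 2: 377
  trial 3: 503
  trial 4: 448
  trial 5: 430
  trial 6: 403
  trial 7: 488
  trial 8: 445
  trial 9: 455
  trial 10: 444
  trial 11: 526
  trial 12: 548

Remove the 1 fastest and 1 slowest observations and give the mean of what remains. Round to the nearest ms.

457 ms

Sorted: 377, 403, 425, 430, 444, 445, 448, 455, 488, 503, 526, 548
Drop lowest 1 (377) and highest 1 (548)
Remaining (n=10): Σ = 4567, mean = 4567/10 = 456.700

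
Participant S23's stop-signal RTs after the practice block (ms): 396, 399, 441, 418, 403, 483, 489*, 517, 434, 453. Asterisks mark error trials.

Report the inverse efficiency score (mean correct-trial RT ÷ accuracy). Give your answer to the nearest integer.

Correct trials (n=9): 396, 399, 441, 418, 403, 483, 517, 434, 453
Mean correct RT = 3944/9 = 438.2222 ms
Proportion correct = 9/10
IES = 438.2222 / (9/10) = 486.914 ms

487 ms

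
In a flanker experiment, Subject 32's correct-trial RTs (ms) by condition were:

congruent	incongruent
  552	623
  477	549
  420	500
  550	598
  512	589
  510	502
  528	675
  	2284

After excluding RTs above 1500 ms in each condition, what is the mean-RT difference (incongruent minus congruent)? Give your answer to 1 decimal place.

incongruent: exclude 2284
M(congruent) = 3549/7 = 507.000
M(incongruent) = 4036/7 = 576.571
Difference = 576.571 − 507.000 = 69.571 ms

69.6 ms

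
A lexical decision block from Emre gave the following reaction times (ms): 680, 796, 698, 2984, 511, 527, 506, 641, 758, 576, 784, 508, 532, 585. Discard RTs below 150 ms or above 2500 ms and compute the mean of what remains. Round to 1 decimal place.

Excluded: 2984
Retained (n=13): Σ = 8102
Mean = 8102/13 = 623.2308

623.2 ms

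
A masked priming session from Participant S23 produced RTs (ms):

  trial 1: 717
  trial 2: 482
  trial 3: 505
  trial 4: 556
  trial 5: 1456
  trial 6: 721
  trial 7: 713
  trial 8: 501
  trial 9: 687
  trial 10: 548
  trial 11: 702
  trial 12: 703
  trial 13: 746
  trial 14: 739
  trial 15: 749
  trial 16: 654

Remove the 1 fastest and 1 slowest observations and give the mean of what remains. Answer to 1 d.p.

Sorted: 482, 501, 505, 548, 556, 654, 687, 702, 703, 713, 717, 721, 739, 746, 749, 1456
Drop lowest 1 (482) and highest 1 (1456)
Remaining (n=14): Σ = 9241, mean = 9241/14 = 660.071

660.1 ms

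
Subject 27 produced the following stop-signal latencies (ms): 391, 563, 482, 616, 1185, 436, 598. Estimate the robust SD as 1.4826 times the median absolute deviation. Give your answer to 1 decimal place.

Sorted: 391, 436, 482, 563, 598, 616, 1185 → median = 563
|x − 563| sorted: 0, 35, 53, 81, 127, 172, 622 → MAD = 81
Robust SD ≈ 1.4826 × 81 = 120.091

120.1 ms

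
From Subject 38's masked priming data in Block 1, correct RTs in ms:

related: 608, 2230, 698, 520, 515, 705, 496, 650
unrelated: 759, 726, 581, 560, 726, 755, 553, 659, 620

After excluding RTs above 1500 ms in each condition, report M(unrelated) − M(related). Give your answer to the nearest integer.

related: exclude 2230
M(related) = 4192/7 = 598.857
M(unrelated) = 5939/9 = 659.889
Difference = 659.889 − 598.857 = 61.032 ms

61 ms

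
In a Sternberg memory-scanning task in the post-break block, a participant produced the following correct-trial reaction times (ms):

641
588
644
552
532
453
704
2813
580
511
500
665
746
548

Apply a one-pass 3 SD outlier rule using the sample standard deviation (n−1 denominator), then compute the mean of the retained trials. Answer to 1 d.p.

589.5 ms

n = 14, ΣRT = 10477, M = 748.357
Σ(x−M)² = 4678911.21; s = √(4678911.21/13) = 599.930
Cutoffs: 748.357 ± 3·599.930 → [-1051.4, 2548.1]
Outside: 2813 → excluded.
Retained (n=13): Σ = 7664, mean = 7664/13 = 589.538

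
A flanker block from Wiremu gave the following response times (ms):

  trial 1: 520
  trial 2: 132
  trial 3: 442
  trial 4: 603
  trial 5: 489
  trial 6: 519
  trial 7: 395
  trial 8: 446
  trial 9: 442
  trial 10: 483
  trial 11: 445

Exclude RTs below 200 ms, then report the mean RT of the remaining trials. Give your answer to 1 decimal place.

Excluded: 132
Retained (n=10): Σ = 4784
Mean = 4784/10 = 478.4000

478.4 ms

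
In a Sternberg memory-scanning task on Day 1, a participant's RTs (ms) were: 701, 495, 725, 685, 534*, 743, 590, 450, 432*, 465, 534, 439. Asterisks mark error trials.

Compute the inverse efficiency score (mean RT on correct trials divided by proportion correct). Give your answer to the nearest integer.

699 ms

Correct trials (n=10): 701, 495, 725, 685, 743, 590, 450, 465, 534, 439
Mean correct RT = 5827/10 = 582.7000 ms
Proportion correct = 10/12
IES = 582.7000 / (10/12) = 699.240 ms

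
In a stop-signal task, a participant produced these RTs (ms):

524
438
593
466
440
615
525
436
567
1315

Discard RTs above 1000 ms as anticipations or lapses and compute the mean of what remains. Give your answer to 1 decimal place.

Excluded: 1315
Retained (n=9): Σ = 4604
Mean = 4604/9 = 511.5556

511.6 ms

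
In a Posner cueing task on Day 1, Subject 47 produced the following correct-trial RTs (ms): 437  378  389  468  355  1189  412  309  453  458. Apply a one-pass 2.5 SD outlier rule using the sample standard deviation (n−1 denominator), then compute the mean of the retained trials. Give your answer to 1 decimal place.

n = 10, ΣRT = 4848, M = 484.800
Σ(x−M)² = 573831.60; s = √(573831.60/9) = 252.506
Cutoffs: 484.800 ± 2.5·252.506 → [-146.5, 1116.1]
Outside: 1189 → excluded.
Retained (n=9): Σ = 3659, mean = 3659/9 = 406.556

406.6 ms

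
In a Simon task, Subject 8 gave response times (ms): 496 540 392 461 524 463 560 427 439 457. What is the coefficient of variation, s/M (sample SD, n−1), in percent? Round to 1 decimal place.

n = 10, Σ = 4759, M = 475.9000
Σ(x−M)² = 25436.900; s = √(25436.900/9) = 53.1632
CV = 53.1632 / 475.9000 = 0.11171 = 11.171%

11.2%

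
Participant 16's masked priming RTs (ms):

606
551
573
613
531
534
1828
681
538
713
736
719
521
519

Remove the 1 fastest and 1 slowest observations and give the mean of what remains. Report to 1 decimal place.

609.7 ms

Sorted: 519, 521, 531, 534, 538, 551, 573, 606, 613, 681, 713, 719, 736, 1828
Drop lowest 1 (519) and highest 1 (1828)
Remaining (n=12): Σ = 7316, mean = 7316/12 = 609.667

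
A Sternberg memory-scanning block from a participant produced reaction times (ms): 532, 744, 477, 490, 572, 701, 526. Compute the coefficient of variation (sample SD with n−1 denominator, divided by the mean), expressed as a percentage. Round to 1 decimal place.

n = 7, Σ = 4042, M = 577.4286
Σ(x−M)² = 65483.714; s = √(65483.714/6) = 104.4699
CV = 104.4699 / 577.4286 = 0.18092 = 18.092%

18.1%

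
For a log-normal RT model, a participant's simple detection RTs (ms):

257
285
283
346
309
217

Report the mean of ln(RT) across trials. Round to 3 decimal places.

ln(RT): 5.5491, 5.6525, 5.6454, 5.8464, 5.7333, 5.3799
Σ ln(RT) = 33.8067
Mean = 33.8067/6 = 5.63445

5.634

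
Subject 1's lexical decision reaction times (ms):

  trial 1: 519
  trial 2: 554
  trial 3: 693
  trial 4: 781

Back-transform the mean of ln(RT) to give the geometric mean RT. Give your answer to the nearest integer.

ln(RT): 6.2519, 6.3172, 6.5410, 6.6606
Mean ln(RT) = 25.7707/4 = 6.44267
Geometric mean = exp(6.44267) = 628.08 ms

628 ms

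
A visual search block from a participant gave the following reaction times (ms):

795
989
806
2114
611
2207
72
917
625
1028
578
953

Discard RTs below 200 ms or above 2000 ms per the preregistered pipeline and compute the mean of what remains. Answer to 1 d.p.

Excluded: 72, 2114, 2207
Retained (n=9): Σ = 7302
Mean = 7302/9 = 811.3333

811.3 ms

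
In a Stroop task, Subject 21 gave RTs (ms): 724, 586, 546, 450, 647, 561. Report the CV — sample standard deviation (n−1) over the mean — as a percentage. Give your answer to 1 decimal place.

n = 6, Σ = 3514, M = 585.6667
Σ(x−M)² = 43485.333; s = √(43485.333/5) = 93.2581
CV = 93.2581 / 585.6667 = 0.15923 = 15.923%

15.9%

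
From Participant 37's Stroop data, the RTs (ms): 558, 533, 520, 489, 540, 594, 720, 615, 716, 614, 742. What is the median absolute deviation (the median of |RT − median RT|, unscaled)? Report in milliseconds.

61 ms

Sorted: 489, 520, 533, 540, 558, 594, 614, 615, 716, 720, 742 → median = 594
|x − 594|: 36, 61, 74, 105, 54, 0, 126, 21, 122, 20, 148
Sorted deviations: 0, 20, 21, 36, 54, 61, 74, 105, 122, 126, 148 → MAD = 61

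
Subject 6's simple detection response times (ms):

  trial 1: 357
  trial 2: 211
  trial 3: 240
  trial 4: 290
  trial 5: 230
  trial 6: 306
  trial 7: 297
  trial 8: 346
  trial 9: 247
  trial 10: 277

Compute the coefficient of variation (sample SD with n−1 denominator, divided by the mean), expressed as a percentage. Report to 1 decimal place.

17.4%

n = 10, Σ = 2801, M = 280.1000
Σ(x−M)² = 21308.900; s = √(21308.900/9) = 48.6586
CV = 48.6586 / 280.1000 = 0.17372 = 17.372%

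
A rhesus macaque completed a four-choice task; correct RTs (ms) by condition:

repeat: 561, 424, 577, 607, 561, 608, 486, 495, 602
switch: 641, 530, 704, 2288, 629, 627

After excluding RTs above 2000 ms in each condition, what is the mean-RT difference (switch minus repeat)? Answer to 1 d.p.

79.4 ms

switch: exclude 2288
M(repeat) = 4921/9 = 546.778
M(switch) = 3131/5 = 626.200
Difference = 626.200 − 546.778 = 79.422 ms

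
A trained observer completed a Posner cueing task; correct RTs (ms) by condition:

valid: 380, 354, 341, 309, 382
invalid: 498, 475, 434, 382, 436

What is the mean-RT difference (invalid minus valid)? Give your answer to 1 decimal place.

91.8 ms

M(valid) = 1766/5 = 353.200
M(invalid) = 2225/5 = 445.000
Difference = 445.000 − 353.200 = 91.800 ms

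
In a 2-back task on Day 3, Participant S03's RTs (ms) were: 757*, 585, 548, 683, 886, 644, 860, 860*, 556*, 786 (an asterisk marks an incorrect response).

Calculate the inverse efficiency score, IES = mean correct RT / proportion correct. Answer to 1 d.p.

Correct trials (n=7): 585, 548, 683, 886, 644, 860, 786
Mean correct RT = 4992/7 = 713.1429 ms
Proportion correct = 7/10
IES = 713.1429 / (7/10) = 1018.776 ms

1018.8 ms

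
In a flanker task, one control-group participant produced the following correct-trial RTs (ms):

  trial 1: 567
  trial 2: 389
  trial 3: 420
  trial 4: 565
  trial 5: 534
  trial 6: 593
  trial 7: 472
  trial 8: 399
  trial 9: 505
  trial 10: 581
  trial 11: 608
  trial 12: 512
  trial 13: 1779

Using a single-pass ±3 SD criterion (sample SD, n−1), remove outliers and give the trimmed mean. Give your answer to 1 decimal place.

n = 13, ΣRT = 7924, M = 609.538
Σ(x−M)² = 1546477.23; s = √(1546477.23/12) = 358.989
Cutoffs: 609.538 ± 3·358.989 → [-467.4, 1686.5]
Outside: 1779 → excluded.
Retained (n=12): Σ = 6145, mean = 6145/12 = 512.083

512.1 ms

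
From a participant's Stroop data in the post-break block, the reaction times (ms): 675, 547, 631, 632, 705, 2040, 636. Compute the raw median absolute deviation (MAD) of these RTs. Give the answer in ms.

Sorted: 547, 631, 632, 636, 675, 705, 2040 → median = 636
|x − 636|: 39, 89, 5, 4, 69, 1404, 0
Sorted deviations: 0, 4, 5, 39, 69, 89, 1404 → MAD = 39

39 ms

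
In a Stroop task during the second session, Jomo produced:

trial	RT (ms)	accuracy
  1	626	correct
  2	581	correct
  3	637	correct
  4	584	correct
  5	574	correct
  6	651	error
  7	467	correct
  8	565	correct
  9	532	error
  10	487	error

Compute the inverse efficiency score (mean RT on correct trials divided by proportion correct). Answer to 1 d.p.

Correct trials (n=7): 626, 581, 637, 584, 574, 467, 565
Mean correct RT = 4034/7 = 576.2857 ms
Proportion correct = 7/10
IES = 576.2857 / (7/10) = 823.265 ms

823.3 ms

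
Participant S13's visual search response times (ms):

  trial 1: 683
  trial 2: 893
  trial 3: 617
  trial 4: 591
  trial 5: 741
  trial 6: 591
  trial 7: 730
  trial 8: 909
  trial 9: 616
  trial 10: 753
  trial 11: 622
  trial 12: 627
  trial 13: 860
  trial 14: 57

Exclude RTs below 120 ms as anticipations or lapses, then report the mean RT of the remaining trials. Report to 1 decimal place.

710.2 ms

Excluded: 57
Retained (n=13): Σ = 9233
Mean = 9233/13 = 710.2308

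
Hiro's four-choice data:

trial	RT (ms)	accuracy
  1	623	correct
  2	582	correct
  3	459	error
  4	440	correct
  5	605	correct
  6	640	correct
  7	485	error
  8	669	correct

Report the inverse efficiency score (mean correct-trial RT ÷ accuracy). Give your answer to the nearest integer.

Correct trials (n=6): 623, 582, 440, 605, 640, 669
Mean correct RT = 3559/6 = 593.1667 ms
Proportion correct = 6/8
IES = 593.1667 / (6/8) = 790.889 ms

791 ms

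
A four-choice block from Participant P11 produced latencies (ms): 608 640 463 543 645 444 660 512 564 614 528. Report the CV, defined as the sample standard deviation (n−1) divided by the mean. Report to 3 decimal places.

n = 11, Σ = 6221, M = 565.5455
Σ(x−M)² = 55004.727; s = √(55004.727/10) = 74.1652
CV = 74.1652 / 565.5455 = 0.13114

0.131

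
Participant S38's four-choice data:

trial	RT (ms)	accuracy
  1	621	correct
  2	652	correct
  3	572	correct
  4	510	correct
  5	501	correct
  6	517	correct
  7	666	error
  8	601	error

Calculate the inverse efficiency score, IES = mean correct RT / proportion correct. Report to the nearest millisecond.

Correct trials (n=6): 621, 652, 572, 510, 501, 517
Mean correct RT = 3373/6 = 562.1667 ms
Proportion correct = 6/8
IES = 562.1667 / (6/8) = 749.556 ms

750 ms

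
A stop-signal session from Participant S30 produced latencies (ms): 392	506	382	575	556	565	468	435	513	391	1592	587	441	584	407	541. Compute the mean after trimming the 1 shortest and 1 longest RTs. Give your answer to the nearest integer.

497 ms

Sorted: 382, 391, 392, 407, 435, 441, 468, 506, 513, 541, 556, 565, 575, 584, 587, 1592
Drop lowest 1 (382) and highest 1 (1592)
Remaining (n=14): Σ = 6961, mean = 6961/14 = 497.214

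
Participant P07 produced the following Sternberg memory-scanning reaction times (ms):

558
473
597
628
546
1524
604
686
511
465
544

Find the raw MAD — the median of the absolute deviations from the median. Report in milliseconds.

Sorted: 465, 473, 511, 544, 546, 558, 597, 604, 628, 686, 1524 → median = 558
|x − 558|: 0, 85, 39, 70, 12, 966, 46, 128, 47, 93, 14
Sorted deviations: 0, 12, 14, 39, 46, 47, 70, 85, 93, 128, 966 → MAD = 47

47 ms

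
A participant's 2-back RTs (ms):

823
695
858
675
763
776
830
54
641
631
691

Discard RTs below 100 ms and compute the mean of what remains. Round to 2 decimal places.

738.30 ms

Excluded: 54
Retained (n=10): Σ = 7383
Mean = 7383/10 = 738.3000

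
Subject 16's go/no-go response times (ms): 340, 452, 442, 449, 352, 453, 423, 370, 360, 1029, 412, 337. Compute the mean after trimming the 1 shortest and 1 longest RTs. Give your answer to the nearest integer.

Sorted: 337, 340, 352, 360, 370, 412, 423, 442, 449, 452, 453, 1029
Drop lowest 1 (337) and highest 1 (1029)
Remaining (n=10): Σ = 4053, mean = 4053/10 = 405.300

405 ms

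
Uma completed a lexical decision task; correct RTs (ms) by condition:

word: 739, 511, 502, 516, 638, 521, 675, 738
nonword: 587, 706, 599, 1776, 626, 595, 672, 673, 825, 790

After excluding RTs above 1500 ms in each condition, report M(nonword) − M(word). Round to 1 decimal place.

nonword: exclude 1776
M(word) = 4840/8 = 605.000
M(nonword) = 6073/9 = 674.778
Difference = 674.778 − 605.000 = 69.778 ms

69.8 ms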